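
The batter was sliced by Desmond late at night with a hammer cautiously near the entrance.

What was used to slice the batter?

'with a hammer' marks the instrument of the slicing event.

a hammer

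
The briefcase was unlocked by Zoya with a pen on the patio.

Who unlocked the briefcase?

Zoya

'Zoya' marks the agent of the unlocking event.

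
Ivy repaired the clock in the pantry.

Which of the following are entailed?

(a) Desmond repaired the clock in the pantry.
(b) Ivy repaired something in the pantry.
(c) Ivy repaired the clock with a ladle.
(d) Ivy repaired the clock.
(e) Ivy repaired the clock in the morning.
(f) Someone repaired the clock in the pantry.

(b), (d), (f)

(a) Not entailed — the passage has Ivy repairing the clock, not Desmond.
(b) Entailed — this follows by dropping conjuncts from the repairing event's description.
(c) Not entailed — 'with a ladle' adds information not in the original event.
(d) Entailed — this follows by dropping conjuncts from the repairing event's description.
(e) Not entailed — 'in the morning' adds information not in the original event.
(f) Entailed — every conjunct here is already in the original repairing event.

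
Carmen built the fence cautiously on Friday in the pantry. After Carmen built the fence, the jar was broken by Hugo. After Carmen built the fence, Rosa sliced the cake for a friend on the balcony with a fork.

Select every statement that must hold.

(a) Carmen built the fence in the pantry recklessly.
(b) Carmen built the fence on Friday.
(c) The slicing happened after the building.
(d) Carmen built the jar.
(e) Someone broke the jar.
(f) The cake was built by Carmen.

(b), (c), (e)

(a) Not entailed — 'recklessly' adds a manner not in (and inconsistent with) the original.
(b) Entailed — the original entails any weakening of itself; this just drops 'cautiously', 'in the pantry'.
(c) Entailed — the narrative places the building before the slicing.
(d) Not entailed — Carmen built the fence, not the jar; the jar belongs to the breaking event.
(e) Entailed — the original entails any weakening of itself; this just generalizes the agent.
(f) Not entailed — Carmen built the fence, not the cake; the cake belongs to the slicing event.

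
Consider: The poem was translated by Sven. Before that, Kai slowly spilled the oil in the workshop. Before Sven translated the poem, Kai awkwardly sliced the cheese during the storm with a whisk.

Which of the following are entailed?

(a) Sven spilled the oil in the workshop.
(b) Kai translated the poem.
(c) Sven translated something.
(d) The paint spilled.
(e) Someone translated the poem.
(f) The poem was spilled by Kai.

(a) Not entailed — the passage has Kai spilling the oil, not Sven.
(b) Not entailed — the passage has Sven translating the poem, not Kai.
(c) Entailed — every conjunct here is already in the original translating event.
(d) Not entailed — the oil is what spilled, not the paint.
(e) Entailed — this follows by dropping conjuncts from the translating event's description.
(f) Not entailed — Kai spilled the oil, not the poem; the poem belongs to the translating event.

(c), (e)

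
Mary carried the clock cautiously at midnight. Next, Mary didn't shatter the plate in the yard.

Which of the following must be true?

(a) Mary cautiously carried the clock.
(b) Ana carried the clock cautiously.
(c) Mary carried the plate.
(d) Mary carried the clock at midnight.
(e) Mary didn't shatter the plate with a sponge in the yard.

(a), (d), (e)

(a) Entailed — dropping 'at midnight' leaves a sub-description the original still satisfies.
(b) Not entailed — the passage has Mary carrying the clock, not Ana.
(c) Not entailed — Mary carried the clock, not the plate; the plate belongs to the shattering event.
(d) Entailed — dropping 'cautiously' leaves a sub-description the original still satisfies.
(e) Entailed — under negation, adding a further restriction is entailed: if no such shattering event occurred, none occurred with a sponge either.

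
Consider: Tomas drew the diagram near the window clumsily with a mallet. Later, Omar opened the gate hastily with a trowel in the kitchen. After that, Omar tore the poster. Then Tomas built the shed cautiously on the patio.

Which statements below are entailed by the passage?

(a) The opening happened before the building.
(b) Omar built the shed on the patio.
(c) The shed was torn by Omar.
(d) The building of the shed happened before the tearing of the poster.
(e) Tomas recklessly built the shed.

(a)

(a) Entailed — the narrative places the opening before the building.
(b) Not entailed — the passage has Tomas building the shed, not Omar.
(c) Not entailed — Omar tore the poster, not the shed; the shed belongs to the building event.
(d) Not entailed — the narrative places the tearing before the building, not after.
(e) Not entailed — 'recklessly' adds a manner not in (and inconsistent with) the original.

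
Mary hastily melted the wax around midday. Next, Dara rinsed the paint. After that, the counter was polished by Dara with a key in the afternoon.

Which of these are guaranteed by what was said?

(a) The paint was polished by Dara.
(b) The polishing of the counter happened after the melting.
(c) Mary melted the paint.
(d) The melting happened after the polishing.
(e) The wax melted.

(a) Not entailed — Dara polished the counter, not the paint; the paint belongs to the rinsing event.
(b) Entailed — the narrative places the melting before the polishing.
(c) Not entailed — Mary melted the wax, not the paint; the paint belongs to the rinsing event.
(d) Not entailed — the narrative places the melting before the polishing, not after.
(e) Entailed — 'Mary melted the wax' is causative; it entails the inchoative 'the wax melted'.

(b), (e)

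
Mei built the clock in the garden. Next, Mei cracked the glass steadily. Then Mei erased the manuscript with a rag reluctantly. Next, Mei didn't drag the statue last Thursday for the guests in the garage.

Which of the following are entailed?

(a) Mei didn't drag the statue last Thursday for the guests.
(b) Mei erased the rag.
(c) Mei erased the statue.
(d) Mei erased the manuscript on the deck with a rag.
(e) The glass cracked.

(a) Not entailed — dropping 'in the garage' under negation is not valid — the original leaves open that Mei dragged the statue some other way.
(b) Not entailed — the rag is the instrument, not what was erased.
(c) Not entailed — Mei erased the manuscript, not the statue; the statue belongs to the dragging event.
(d) Not entailed — 'on the deck' adds information not in the original event.
(e) Entailed — 'Mei cracked the glass' is causative; it entails the inchoative 'the glass cracked'.

(e)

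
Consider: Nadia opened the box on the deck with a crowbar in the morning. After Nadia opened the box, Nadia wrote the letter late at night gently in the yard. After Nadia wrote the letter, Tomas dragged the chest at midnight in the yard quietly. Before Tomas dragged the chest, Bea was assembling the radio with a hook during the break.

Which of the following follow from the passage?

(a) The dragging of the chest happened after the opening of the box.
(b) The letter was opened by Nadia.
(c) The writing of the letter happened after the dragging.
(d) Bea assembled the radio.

(a) Entailed — the narrative places the opening before the dragging.
(b) Not entailed — Nadia opened the box, not the letter; the letter belongs to the writing event.
(c) Not entailed — the narrative places the writing before the dragging, not after.
(d) Not entailed — 'was assembling' is progressive on an accomplishment; it does not entail the completed 'assembled'.

(a)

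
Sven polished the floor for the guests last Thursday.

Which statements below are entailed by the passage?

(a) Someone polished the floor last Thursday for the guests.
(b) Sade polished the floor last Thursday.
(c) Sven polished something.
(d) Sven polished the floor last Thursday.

(a) Entailed — generalizing the agent leaves a sub-description the original still satisfies.
(b) Not entailed — the passage has Sven polishing the floor, not Sade.
(c) Entailed — every conjunct here is already in the original polishing event.
(d) Entailed — the original entails any weakening of itself; this just drops 'for the guests'.

(a), (c), (d)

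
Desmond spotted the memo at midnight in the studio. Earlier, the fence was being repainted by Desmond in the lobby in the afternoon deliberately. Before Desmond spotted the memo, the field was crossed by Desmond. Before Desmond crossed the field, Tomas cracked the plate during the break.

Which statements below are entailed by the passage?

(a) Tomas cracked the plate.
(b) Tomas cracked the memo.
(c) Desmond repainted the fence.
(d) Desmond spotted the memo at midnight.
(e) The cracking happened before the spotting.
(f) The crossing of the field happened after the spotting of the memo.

(a) Entailed — every conjunct here is already in the original cracking event.
(b) Not entailed — Tomas cracked the plate, not the memo; the memo belongs to the spotting event.
(c) Not entailed — 'was repainting' is progressive on an accomplishment; it does not entail the completed 'repainted'.
(d) Entailed — the original entails any weakening of itself; this just drops 'in the studio'.
(e) Entailed — the narrative places the cracking before the spotting.
(f) Not entailed — the narrative places the crossing before the spotting, not after.

(a), (d), (e)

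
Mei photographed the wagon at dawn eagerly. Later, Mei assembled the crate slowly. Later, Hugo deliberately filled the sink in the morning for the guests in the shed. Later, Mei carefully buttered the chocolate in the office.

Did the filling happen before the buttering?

The narrative orders the filling before the buttering.

yes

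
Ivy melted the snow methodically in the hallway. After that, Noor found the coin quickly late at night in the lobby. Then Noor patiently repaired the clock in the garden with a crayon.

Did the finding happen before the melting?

The narrative orders the melting before the finding.

no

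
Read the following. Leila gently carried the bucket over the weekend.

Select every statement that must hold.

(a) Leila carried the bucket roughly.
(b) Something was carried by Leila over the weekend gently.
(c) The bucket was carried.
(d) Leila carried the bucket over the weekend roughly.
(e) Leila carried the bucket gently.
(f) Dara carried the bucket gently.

(b), (c), (e)

(a) Not entailed — 'roughly' adds a manner not in (and inconsistent with) the original.
(b) Entailed — this follows by dropping conjuncts from the carrying event's description.
(c) Entailed — every conjunct here is already in the original carrying event.
(d) Not entailed — 'roughly' adds a manner not in (and inconsistent with) the original.
(e) Entailed — dropping 'over the weekend' leaves a sub-description the original still satisfies.
(f) Not entailed — the passage has Leila carrying the bucket, not Dara.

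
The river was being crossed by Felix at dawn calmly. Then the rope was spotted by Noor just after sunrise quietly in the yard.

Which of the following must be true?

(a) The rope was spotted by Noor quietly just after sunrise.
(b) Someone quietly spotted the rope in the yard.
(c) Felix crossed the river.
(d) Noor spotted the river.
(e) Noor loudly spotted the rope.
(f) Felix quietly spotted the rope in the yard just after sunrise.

(a), (b)

(a) Entailed — every conjunct here is already in the original spotting event.
(b) Entailed — dropping 'just after sunrise' and generalizing the agent leaves a sub-description the original still satisfies.
(c) Not entailed — 'was crossing' is progressive on an accomplishment; it does not entail the completed 'crossed'.
(d) Not entailed — Noor spotted the rope, not the river; the river belongs to the crossing event.
(e) Not entailed — 'loudly' adds a manner not in (and inconsistent with) the original.
(f) Not entailed — the passage has Noor spotting the rope, not Felix.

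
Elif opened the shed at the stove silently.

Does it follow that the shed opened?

yes

'Elif opened the shed' is the causative; it entails the inchoative 'the shed opened'.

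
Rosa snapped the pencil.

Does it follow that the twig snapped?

no

Nothing is said about any twig; only the pencil is affected.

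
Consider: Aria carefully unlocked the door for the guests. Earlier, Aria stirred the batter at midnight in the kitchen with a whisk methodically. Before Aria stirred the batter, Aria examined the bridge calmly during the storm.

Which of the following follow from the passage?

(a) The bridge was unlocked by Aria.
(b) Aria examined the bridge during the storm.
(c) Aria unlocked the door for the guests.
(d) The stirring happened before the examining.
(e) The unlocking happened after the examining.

(b), (c), (e)

(a) Not entailed — Aria unlocked the door, not the bridge; the bridge belongs to the examining event.
(b) Entailed — every conjunct here is already in the original examining event.
(c) Entailed — every conjunct here is already in the original unlocking event.
(d) Not entailed — the narrative places the examining before the stirring, not after.
(e) Entailed — the narrative places the examining before the unlocking.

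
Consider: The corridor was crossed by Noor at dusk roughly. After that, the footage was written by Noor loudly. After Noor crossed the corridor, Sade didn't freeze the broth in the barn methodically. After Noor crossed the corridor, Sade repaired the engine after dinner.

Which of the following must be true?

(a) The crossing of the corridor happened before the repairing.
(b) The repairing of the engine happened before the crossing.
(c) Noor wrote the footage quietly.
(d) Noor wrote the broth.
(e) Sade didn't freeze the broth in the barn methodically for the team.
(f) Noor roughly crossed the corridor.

(a) Entailed — the narrative places the crossing before the repairing.
(b) Not entailed — the narrative places the crossing before the repairing, not after.
(c) Not entailed — 'quietly' adds a manner not in (and inconsistent with) the original.
(d) Not entailed — Noor wrote the footage, not the broth; the broth belongs to the freezing event.
(e) Entailed — under negation, adding a further restriction is entailed: if no such freezing event occurred, none occurred for the team either.
(f) Entailed — dropping 'at dusk' leaves a sub-description the original still satisfies.

(a), (e), (f)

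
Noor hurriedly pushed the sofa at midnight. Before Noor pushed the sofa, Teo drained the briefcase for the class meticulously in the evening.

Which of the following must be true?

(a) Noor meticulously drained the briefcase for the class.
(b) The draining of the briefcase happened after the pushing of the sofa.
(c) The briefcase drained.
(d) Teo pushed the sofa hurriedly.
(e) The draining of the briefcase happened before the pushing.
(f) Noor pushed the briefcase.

(c), (e)

(a) Not entailed — the passage has Teo draining the briefcase, not Noor.
(b) Not entailed — the narrative places the draining before the pushing, not after.
(c) Entailed — 'Teo drained the briefcase' is causative; it entails the inchoative 'the briefcase drained'.
(d) Not entailed — the passage has Noor pushing the sofa, not Teo.
(e) Entailed — the narrative places the draining before the pushing.
(f) Not entailed — Noor pushed the sofa, not the briefcase; the briefcase belongs to the draining event.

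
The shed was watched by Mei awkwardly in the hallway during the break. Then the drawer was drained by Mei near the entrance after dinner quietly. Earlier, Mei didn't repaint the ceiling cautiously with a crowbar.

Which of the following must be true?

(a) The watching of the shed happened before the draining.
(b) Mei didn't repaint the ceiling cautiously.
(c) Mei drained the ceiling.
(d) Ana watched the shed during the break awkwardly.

(a) Entailed — the narrative places the watching before the draining.
(b) Not entailed — dropping 'with a crowbar' under negation is not valid — the original leaves open that Mei repainted the ceiling some other way.
(c) Not entailed — Mei drained the drawer, not the ceiling; the ceiling belongs to the repainting event.
(d) Not entailed — the passage has Mei watching the shed, not Ana.

(a)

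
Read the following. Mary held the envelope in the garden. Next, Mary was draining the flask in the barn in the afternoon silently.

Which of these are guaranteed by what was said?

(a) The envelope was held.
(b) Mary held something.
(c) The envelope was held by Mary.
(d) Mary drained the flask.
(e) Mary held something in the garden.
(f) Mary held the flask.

(a), (b), (c), (e)

(a) Entailed — every conjunct here is already in the original holding event.
(b) Entailed — every conjunct here is already in the original holding event.
(c) Entailed — dropping 'in the garden' leaves a sub-description the original still satisfies.
(d) Not entailed — 'was draining' is progressive on an accomplishment; it does not entail the completed 'drained'.
(e) Entailed — the original entails any weakening of itself; this just generalizes the patient.
(f) Not entailed — Mary held the envelope, not the flask; the flask belongs to the draining event.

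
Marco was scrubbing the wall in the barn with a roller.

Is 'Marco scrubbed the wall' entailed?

yes

'scrub' is atelic; if Marco was scrubbing the wall, then Marco scrubbed the wall (for some time).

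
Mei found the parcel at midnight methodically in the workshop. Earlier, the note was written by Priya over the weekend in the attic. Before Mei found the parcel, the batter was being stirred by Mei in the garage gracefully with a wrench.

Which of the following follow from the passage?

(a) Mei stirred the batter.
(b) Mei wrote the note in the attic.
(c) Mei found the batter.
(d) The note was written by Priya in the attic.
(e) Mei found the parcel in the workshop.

(a), (d), (e)

(a) Entailed — 'stir' is an activity; 'was stirring' entails that some stirring happened, so 'stirred' holds.
(b) Not entailed — the passage has Priya writing the note, not Mei.
(c) Not entailed — Mei found the parcel, not the batter; the batter belongs to the stirring event.
(d) Entailed — dropping 'over the weekend' leaves a sub-description the original still satisfies.
(e) Entailed — this follows by dropping conjuncts from the finding event's description.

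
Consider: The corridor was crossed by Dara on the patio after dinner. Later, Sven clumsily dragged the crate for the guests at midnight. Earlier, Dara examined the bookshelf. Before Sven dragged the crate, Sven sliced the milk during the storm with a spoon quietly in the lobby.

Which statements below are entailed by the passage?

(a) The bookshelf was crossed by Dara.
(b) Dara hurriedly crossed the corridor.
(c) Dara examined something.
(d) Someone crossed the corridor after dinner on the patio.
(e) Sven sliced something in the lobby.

(c), (d), (e)

(a) Not entailed — Dara crossed the corridor, not the bookshelf; the bookshelf belongs to the examining event.
(b) Not entailed — 'hurriedly' adds information not in the original event.
(c) Entailed — generalizing the patient leaves a sub-description the original still satisfies.
(d) Entailed — the original entails any weakening of itself; this just generalizes the agent.
(e) Entailed — dropping 'quietly', 'during the storm', 'with a spoon' and generalizing the patient leaves a sub-description the original still satisfies.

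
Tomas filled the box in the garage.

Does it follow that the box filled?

'Tomas filled the box' is the causative; it entails the inchoative 'the box filled'.

yes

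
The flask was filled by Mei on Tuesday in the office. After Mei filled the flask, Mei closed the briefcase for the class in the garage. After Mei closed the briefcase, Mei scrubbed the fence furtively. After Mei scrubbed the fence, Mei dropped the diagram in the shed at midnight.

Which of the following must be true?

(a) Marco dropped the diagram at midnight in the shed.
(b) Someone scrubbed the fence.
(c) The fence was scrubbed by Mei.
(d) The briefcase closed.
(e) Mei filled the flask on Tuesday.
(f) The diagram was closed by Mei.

(a) Not entailed — the passage has Mei dropping the diagram, not Marco.
(b) Entailed — every conjunct here is already in the original scrubbing event.
(c) Entailed — every conjunct here is already in the original scrubbing event.
(d) Entailed — 'Mei closed the briefcase' is causative; it entails the inchoative 'the briefcase closed'.
(e) Entailed — this follows by dropping conjuncts from the filling event's description.
(f) Not entailed — Mei closed the briefcase, not the diagram; the diagram belongs to the dropping event.

(b), (c), (d), (e)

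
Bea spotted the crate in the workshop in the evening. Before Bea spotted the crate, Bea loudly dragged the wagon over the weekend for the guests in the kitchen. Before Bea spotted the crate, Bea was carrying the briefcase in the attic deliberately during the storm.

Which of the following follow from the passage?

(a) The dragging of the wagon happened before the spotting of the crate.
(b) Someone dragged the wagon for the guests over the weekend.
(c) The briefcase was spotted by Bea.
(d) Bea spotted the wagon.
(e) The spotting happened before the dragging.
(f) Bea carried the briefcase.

(a), (b), (f)

(a) Entailed — the narrative places the dragging before the spotting.
(b) Entailed — the original entails any weakening of itself; this just drops 'loudly', 'in the kitchen' and generalizes the agent.
(c) Not entailed — Bea spotted the crate, not the briefcase; the briefcase belongs to the carrying event.
(d) Not entailed — Bea spotted the crate, not the wagon; the wagon belongs to the dragging event.
(e) Not entailed — the narrative places the dragging before the spotting, not after.
(f) Entailed — 'carry' is an activity; 'was carrying' entails that some carrying happened, so 'carried' holds.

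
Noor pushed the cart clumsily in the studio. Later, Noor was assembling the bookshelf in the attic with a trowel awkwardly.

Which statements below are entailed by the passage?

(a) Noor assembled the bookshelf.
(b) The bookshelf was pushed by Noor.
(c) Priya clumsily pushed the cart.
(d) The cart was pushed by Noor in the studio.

(d)

(a) Not entailed — 'was assembling' is progressive on an accomplishment; it does not entail the completed 'assembled'.
(b) Not entailed — Noor pushed the cart, not the bookshelf; the bookshelf belongs to the assembling event.
(c) Not entailed — the passage has Noor pushing the cart, not Priya.
(d) Entailed — the original entails any weakening of itself; this just drops 'clumsily'.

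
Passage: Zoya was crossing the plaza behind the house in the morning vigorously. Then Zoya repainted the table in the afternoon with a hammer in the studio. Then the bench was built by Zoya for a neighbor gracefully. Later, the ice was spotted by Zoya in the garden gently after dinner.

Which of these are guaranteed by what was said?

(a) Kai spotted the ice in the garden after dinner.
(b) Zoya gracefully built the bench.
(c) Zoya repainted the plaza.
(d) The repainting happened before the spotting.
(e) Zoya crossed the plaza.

(a) Not entailed — the passage has Zoya spotting the ice, not Kai.
(b) Entailed — this follows by dropping conjuncts from the building event's description.
(c) Not entailed — Zoya repainted the table, not the plaza; the plaza belongs to the crossing event.
(d) Entailed — the narrative places the repainting before the spotting.
(e) Not entailed — 'was crossing' is progressive on an accomplishment; it does not entail the completed 'crossed'.

(b), (d)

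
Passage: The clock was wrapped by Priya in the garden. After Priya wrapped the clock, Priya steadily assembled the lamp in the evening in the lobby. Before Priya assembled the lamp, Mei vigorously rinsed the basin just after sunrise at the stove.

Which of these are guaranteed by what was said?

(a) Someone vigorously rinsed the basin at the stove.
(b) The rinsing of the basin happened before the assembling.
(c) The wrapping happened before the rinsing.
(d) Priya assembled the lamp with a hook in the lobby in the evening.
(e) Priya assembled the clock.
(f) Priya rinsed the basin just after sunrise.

(a) Entailed — the original entails any weakening of itself; this just drops 'just after sunrise' and generalizes the agent.
(b) Entailed — the narrative places the rinsing before the assembling.
(c) Not entailed — the narrative doesn't order the wrapping relative to the rinsing.
(d) Not entailed — 'with a hook' adds information not in the original event.
(e) Not entailed — Priya assembled the lamp, not the clock; the clock belongs to the wrapping event.
(f) Not entailed — the passage has Mei rinsing the basin, not Priya.

(a), (b)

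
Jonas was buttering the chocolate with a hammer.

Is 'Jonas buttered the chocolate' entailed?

'was buttering' is progressive; for an accomplishment like 'butter the chocolate', it doesn't entail completion.

no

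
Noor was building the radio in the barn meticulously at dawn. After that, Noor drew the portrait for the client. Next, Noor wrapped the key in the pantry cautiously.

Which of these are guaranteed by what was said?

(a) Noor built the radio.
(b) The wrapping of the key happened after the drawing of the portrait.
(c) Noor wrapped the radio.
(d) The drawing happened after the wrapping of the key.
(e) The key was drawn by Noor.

(a) Not entailed — 'was building' is progressive on an accomplishment; it does not entail the completed 'built'.
(b) Entailed — the narrative places the drawing before the wrapping.
(c) Not entailed — Noor wrapped the key, not the radio; the radio belongs to the building event.
(d) Not entailed — the narrative places the drawing before the wrapping, not after.
(e) Not entailed — Noor drew the portrait, not the key; the key belongs to the wrapping event.

(b)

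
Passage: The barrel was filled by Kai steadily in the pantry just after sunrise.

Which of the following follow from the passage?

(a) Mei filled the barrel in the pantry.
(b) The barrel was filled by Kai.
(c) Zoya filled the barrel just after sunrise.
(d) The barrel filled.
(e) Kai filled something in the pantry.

(a) Not entailed — the passage has Kai filling the barrel, not Mei.
(b) Entailed — every conjunct here is already in the original filling event.
(c) Not entailed — the passage has Kai filling the barrel, not Zoya.
(d) Entailed — 'Kai filled the barrel' is causative; it entails the inchoative 'the barrel filled'.
(e) Entailed — dropping 'just after sunrise', 'steadily' and generalizing the patient leaves a sub-description the original still satisfies.

(b), (d), (e)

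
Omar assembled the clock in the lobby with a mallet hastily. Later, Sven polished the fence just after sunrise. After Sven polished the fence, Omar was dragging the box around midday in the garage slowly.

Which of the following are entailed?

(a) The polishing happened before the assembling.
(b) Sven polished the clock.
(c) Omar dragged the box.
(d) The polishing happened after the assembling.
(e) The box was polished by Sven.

(a) Not entailed — the narrative places the assembling before the polishing, not after.
(b) Not entailed — Sven polished the fence, not the clock; the clock belongs to the assembling event.
(c) Entailed — 'drag' is an activity; 'was dragging' entails that some dragging happened, so 'dragged' holds.
(d) Entailed — the narrative places the assembling before the polishing.
(e) Not entailed — Sven polished the fence, not the box; the box belongs to the dragging event.

(c), (d)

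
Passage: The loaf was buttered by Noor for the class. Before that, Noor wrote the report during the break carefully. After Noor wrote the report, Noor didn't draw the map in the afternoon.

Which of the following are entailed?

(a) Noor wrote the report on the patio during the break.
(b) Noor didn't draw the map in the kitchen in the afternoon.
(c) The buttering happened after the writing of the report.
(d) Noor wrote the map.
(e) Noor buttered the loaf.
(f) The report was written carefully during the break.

(b), (c), (e), (f)

(a) Not entailed — 'on the patio' adds information not in the original event.
(b) Entailed — under negation, adding a further restriction is entailed: if no such drawing event occurred, none occurred in the kitchen either.
(c) Entailed — the narrative places the writing before the buttering.
(d) Not entailed — Noor wrote the report, not the map; the map belongs to the drawing event.
(e) Entailed — dropping 'for the class' leaves a sub-description the original still satisfies.
(f) Entailed — this follows by dropping conjuncts from the writing event's description.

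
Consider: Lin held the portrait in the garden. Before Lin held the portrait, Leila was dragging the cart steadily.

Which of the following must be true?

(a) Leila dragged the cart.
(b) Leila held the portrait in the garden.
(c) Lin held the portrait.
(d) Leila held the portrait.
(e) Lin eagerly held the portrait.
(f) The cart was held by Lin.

(a) Entailed — 'drag' is an activity; 'was dragging' entails that some dragging happened, so 'dragged' holds.
(b) Not entailed — the passage has Lin holding the portrait, not Leila.
(c) Entailed — this follows by dropping conjuncts from the holding event's description.
(d) Not entailed — the passage has Lin holding the portrait, not Leila.
(e) Not entailed — 'eagerly' adds information not in the original event.
(f) Not entailed — Lin held the portrait, not the cart; the cart belongs to the dragging event.

(a), (c)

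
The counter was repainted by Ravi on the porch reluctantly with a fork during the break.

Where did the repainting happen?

on the porch

'on the porch' marks the location of the repainting event.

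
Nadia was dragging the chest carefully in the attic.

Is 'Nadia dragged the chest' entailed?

yes

'drag' is atelic; if Nadia was dragging the chest, then Nadia dragged the chest (for some time).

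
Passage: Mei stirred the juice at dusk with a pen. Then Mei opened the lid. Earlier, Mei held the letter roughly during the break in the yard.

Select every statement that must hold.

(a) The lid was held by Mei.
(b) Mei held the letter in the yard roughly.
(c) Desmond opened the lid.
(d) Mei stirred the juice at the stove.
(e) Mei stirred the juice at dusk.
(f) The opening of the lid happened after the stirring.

(b), (e), (f)

(a) Not entailed — Mei held the letter, not the lid; the lid belongs to the opening event.
(b) Entailed — this follows by dropping conjuncts from the holding event's description.
(c) Not entailed — the passage has Mei opening the lid, not Desmond.
(d) Not entailed — 'at the stove' adds information not in the original event.
(e) Entailed — dropping 'with a pen' leaves a sub-description the original still satisfies.
(f) Entailed — the narrative places the stirring before the opening.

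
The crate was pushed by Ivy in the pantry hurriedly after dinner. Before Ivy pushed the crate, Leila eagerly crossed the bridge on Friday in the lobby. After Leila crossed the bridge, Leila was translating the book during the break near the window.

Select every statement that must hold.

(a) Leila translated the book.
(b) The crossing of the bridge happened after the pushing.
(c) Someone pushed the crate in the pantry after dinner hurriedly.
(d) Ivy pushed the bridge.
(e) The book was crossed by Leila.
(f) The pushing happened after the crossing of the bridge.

(a) Not entailed — 'was translating' is progressive on an accomplishment; it does not entail the completed 'translated'.
(b) Not entailed — the narrative places the crossing before the pushing, not after.
(c) Entailed — every conjunct here is already in the original pushing event.
(d) Not entailed — Ivy pushed the crate, not the bridge; the bridge belongs to the crossing event.
(e) Not entailed — Leila crossed the bridge, not the book; the book belongs to the translating event.
(f) Entailed — the narrative places the crossing before the pushing.

(c), (f)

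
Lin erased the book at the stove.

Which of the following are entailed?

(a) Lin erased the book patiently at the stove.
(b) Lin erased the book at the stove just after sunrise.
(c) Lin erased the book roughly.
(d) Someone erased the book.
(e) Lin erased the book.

(a) Not entailed — 'patiently' adds information not in the original event.
(b) Not entailed — 'just after sunrise' adds information not in the original event.
(c) Not entailed — 'roughly' adds information not in the original event.
(d) Entailed — every conjunct here is already in the original erasing event.
(e) Entailed — this follows by dropping conjuncts from the erasing event's description.

(d), (e)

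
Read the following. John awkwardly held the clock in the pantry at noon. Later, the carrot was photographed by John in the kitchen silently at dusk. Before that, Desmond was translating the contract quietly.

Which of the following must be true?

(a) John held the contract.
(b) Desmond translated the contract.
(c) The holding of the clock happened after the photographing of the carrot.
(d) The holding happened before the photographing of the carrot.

(a) Not entailed — John held the clock, not the contract; the contract belongs to the translating event.
(b) Not entailed — 'was translating' is progressive on an accomplishment; it does not entail the completed 'translated'.
(c) Not entailed — the narrative places the holding before the photographing, not after.
(d) Entailed — the narrative places the holding before the photographing.

(d)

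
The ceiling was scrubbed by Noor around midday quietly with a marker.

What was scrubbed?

the ceiling

'the ceiling' marks the patient of the scrubbing event.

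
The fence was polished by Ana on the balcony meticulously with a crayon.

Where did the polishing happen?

on the balcony

'on the balcony' marks the location of the polishing event.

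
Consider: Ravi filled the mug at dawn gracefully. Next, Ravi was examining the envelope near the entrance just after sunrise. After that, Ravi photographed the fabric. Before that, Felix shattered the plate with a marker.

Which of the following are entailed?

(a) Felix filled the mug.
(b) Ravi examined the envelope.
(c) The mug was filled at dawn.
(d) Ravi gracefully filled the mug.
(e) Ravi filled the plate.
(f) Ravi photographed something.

(a) Not entailed — the passage has Ravi filling the mug, not Felix.
(b) Entailed — 'examine' is an activity; 'was examining' entails that some examining happened, so 'examined' holds.
(c) Entailed — every conjunct here is already in the original filling event.
(d) Entailed — every conjunct here is already in the original filling event.
(e) Not entailed — Ravi filled the mug, not the plate; the plate belongs to the shattering event.
(f) Entailed — every conjunct here is already in the original photographing event.

(b), (c), (d), (f)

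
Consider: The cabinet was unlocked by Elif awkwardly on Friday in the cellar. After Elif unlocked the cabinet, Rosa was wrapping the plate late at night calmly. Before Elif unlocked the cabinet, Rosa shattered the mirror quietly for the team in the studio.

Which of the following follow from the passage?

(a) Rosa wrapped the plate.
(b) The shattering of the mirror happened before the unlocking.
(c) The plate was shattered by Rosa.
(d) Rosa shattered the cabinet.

(b)

(a) Not entailed — 'was wrapping' is progressive on an accomplishment; it does not entail the completed 'wrapped'.
(b) Entailed — the narrative places the shattering before the unlocking.
(c) Not entailed — Rosa shattered the mirror, not the plate; the plate belongs to the wrapping event.
(d) Not entailed — Rosa shattered the mirror, not the cabinet; the cabinet belongs to the unlocking event.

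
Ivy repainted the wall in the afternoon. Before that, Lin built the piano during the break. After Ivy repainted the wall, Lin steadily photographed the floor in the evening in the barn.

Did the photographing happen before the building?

The narrative orders the building before the photographing.

no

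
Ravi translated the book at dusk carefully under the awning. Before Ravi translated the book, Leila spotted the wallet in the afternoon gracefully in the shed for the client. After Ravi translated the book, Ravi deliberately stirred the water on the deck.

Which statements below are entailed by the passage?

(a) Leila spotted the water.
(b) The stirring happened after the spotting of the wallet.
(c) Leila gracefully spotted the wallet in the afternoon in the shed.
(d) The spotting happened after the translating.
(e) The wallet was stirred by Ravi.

(a) Not entailed — Leila spotted the wallet, not the water; the water belongs to the stirring event.
(b) Entailed — the narrative places the spotting before the stirring.
(c) Entailed — the original entails any weakening of itself; this just drops 'for the client'.
(d) Not entailed — the narrative places the spotting before the translating, not after.
(e) Not entailed — Ravi stirred the water, not the wallet; the wallet belongs to the spotting event.

(b), (c)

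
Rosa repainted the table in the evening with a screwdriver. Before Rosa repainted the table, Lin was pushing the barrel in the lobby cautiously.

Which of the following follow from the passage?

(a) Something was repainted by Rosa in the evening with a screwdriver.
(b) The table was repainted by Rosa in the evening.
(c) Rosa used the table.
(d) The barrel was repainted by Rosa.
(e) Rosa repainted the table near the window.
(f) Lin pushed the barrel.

(a), (b), (f)

(a) Entailed — this follows by dropping conjuncts from the repainting event's description.
(b) Entailed — the original entails any weakening of itself; this just drops 'with a screwdriver'.
(c) Not entailed — the table is the patient, not an instrument — Rosa used a screwdriver.
(d) Not entailed — Rosa repainted the table, not the barrel; the barrel belongs to the pushing event.
(e) Not entailed — 'near the window' adds information not in the original event.
(f) Entailed — 'push' is an activity; 'was pushing' entails that some pushing happened, so 'pushed' holds.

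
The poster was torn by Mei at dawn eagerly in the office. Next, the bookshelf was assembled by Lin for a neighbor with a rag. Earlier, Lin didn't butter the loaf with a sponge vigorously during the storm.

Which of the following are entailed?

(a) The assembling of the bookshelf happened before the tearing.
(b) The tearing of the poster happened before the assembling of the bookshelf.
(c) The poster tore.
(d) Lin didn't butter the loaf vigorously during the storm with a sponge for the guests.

(b), (c), (d)

(a) Not entailed — the narrative places the tearing before the assembling, not after.
(b) Entailed — the narrative places the tearing before the assembling.
(c) Entailed — 'Mei tore the poster' is causative; it entails the inchoative 'the poster tore'.
(d) Entailed — under negation, adding a further restriction is entailed: if no such buttering event occurred, none occurred for the guests either.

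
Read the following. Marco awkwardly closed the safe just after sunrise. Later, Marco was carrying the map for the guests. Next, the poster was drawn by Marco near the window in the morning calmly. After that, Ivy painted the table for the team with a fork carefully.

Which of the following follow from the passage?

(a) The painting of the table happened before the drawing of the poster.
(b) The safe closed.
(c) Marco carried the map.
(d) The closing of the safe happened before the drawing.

(b), (c), (d)

(a) Not entailed — the narrative places the drawing before the painting, not after.
(b) Entailed — 'Marco closed the safe' is causative; it entails the inchoative 'the safe closed'.
(c) Entailed — 'carry' is an activity; 'was carrying' entails that some carrying happened, so 'carried' holds.
(d) Entailed — the narrative places the closing before the drawing.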